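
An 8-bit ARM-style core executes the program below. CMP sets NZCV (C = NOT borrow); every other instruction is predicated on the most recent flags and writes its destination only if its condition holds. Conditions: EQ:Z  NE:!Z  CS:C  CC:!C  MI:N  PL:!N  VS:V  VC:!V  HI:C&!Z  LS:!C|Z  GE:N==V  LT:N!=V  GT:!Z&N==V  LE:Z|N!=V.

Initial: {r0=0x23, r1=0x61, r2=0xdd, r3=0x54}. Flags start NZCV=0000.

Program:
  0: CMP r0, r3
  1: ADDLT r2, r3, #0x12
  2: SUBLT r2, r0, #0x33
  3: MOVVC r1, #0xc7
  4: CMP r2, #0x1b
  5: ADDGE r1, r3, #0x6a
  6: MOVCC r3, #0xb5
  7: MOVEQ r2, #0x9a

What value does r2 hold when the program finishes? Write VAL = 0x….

0: ✓ CMP  NZCV=1000
1: ✓ ADDLT  r2←0x66
2: ✓ SUBLT  r2←0xf0
3: ✓ MOVVC  r1←0xc7
4: ✓ CMP  NZCV=1010
5: · ADDGE
6: · MOVCC
7: · MOVEQ

VAL = 0xf0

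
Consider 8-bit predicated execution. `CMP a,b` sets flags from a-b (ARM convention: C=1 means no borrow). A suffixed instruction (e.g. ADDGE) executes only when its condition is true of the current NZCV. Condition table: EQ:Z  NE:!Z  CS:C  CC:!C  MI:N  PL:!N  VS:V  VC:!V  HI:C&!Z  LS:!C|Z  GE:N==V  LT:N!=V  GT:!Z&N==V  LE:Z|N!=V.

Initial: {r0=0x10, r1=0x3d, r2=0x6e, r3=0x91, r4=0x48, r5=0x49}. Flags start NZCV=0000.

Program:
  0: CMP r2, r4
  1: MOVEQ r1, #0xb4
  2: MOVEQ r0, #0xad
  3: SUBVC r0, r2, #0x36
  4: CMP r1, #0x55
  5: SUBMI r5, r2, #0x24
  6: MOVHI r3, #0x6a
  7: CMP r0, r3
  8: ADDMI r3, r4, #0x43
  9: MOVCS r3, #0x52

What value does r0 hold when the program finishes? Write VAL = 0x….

VAL = 0x38

[0] flags=0010 → (cmp)
[1] flags=0010 EQ?F → skip
[2] flags=0010 EQ?F → skip
[3] flags=0010 VC?T → r0=0x38
[4] flags=1000 → (cmp)
[5] flags=1000 MI?T → r5=0x4a
[6] flags=1000 HI?F → skip
[7] flags=1001 → (cmp)
[8] flags=1001 MI?T → r3=0x8b
[9] flags=1001 CS?F → skip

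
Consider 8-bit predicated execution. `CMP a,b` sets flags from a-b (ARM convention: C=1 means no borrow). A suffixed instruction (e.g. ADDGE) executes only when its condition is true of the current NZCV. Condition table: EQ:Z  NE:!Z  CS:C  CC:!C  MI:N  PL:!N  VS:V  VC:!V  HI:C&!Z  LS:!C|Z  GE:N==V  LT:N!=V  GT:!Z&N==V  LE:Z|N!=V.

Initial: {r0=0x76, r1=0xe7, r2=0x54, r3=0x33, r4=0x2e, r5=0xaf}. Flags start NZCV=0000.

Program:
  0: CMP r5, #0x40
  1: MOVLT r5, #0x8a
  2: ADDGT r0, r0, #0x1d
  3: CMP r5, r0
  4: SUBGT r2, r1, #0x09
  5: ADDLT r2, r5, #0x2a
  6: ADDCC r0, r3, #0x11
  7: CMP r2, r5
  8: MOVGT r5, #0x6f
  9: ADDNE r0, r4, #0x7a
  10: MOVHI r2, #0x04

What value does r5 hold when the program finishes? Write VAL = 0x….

VAL = 0x6f

0: ✓ CMP  NZCV=0011
1: ✓ MOVLT  r5←0x8a
2: · ADDGT
3: ✓ CMP  NZCV=0011
4: · SUBGT
5: ✓ ADDLT  r2←0xb4
6: · ADDCC
7: ✓ CMP  NZCV=0010
8: ✓ MOVGT  r5←0x6f
9: ✓ ADDNE  r0←0xa8
10: ✓ MOVHI  r2←0x04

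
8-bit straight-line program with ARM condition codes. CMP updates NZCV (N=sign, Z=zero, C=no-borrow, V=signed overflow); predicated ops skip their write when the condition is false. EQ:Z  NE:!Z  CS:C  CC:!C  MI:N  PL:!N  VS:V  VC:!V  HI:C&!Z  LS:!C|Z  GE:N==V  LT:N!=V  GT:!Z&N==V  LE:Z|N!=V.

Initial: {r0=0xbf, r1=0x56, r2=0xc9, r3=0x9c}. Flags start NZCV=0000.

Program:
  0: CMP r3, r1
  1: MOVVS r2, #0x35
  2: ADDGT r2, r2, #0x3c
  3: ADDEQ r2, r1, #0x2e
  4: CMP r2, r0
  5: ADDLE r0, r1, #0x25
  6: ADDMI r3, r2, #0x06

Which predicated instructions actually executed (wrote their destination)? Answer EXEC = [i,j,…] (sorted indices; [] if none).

EXEC = [1]

0: ✓ CMP  NZCV=0011
1: ✓ MOVVS  r2←0x35
2: · ADDGT
3: · ADDEQ
4: ✓ CMP  NZCV=0000
5: · ADDLE
6: · ADDMI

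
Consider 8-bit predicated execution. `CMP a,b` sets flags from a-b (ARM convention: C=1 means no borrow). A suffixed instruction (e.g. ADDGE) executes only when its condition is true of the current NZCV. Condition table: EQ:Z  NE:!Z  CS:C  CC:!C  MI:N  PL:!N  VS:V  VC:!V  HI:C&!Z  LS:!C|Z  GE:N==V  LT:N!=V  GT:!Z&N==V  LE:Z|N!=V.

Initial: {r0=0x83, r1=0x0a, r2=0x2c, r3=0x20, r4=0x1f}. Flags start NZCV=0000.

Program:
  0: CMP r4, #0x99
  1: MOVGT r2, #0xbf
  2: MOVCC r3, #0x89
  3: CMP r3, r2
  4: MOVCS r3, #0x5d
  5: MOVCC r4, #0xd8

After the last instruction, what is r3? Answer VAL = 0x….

VAL = 0x89

[0] flags=1001 → (cmp)
[1] flags=1001 GT?T → r2=0xbf
[2] flags=1001 CC?T → r3=0x89
[3] flags=1000 → (cmp)
[4] flags=1000 CS?F → skip
[5] flags=1000 CC?T → r4=0xd8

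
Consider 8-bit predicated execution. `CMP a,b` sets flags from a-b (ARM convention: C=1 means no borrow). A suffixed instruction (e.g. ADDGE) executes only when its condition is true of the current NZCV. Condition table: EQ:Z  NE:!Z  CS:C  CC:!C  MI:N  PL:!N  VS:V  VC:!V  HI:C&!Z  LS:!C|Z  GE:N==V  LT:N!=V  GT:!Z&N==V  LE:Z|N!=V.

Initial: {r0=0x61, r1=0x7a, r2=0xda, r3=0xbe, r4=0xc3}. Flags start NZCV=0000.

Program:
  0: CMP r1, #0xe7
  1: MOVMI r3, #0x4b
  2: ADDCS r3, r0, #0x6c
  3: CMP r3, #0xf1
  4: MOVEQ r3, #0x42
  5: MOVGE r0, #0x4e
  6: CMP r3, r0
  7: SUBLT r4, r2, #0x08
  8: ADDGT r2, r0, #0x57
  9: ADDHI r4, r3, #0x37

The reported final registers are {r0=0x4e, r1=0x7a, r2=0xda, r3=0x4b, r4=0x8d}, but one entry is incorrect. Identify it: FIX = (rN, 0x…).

0: ✓ CMP  NZCV=1001
1: ✓ MOVMI  r3←0x4b
2: · ADDCS
3: ✓ CMP  NZCV=0000
4: · MOVEQ
5: ✓ MOVGE  r0←0x4e
6: ✓ CMP  NZCV=1000
7: ✓ SUBLT  r4←0xd2
8: · ADDGT
9: · ADDHI

FIX = (r4, 0xd2)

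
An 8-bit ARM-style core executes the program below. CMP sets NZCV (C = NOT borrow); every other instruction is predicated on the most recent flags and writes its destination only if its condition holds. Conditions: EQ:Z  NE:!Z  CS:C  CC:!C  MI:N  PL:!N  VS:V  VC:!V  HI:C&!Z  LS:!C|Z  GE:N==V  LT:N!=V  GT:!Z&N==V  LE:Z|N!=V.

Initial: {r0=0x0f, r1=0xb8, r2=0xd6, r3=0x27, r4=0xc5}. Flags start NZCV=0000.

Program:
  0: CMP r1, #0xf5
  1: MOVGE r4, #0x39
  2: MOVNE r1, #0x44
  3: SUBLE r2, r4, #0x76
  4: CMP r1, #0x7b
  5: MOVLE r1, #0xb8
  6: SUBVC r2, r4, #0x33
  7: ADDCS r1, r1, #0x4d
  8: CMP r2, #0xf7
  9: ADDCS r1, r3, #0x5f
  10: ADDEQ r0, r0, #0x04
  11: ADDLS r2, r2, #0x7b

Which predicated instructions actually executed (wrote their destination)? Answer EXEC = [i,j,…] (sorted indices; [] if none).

[0] flags=1000 → (cmp)
[1] flags=1000 GE?F → skip
[2] flags=1000 NE?T → r1=0x44
[3] flags=1000 LE?T → r2=0x4f
[4] flags=1000 → (cmp)
[5] flags=1000 LE?T → r1=0xb8
[6] flags=1000 VC?T → r2=0x92
[7] flags=1000 CS?F → skip
[8] flags=1000 → (cmp)
[9] flags=1000 CS?F → skip
[10] flags=1000 EQ?F → skip
[11] flags=1000 LS?T → r2=0x0d

EXEC = [2,3,5,6,11]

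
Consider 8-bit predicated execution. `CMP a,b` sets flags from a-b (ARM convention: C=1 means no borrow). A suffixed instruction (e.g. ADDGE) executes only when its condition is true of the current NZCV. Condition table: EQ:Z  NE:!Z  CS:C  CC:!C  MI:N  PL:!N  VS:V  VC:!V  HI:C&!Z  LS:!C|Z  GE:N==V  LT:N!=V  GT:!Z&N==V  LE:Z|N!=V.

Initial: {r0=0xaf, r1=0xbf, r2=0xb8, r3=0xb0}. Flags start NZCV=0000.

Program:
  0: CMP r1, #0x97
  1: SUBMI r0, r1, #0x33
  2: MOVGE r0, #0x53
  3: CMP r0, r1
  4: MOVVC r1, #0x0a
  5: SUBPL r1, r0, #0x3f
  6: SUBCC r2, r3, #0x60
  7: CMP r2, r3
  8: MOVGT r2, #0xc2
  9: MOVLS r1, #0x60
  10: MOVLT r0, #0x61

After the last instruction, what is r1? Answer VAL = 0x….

0: ✓ CMP  NZCV=0010
1: · SUBMI
2: ✓ MOVGE  r0←0x53
3: ✓ CMP  NZCV=1001
4: · MOVVC
5: · SUBPL
6: ✓ SUBCC  r2←0x50
7: ✓ CMP  NZCV=1001
8: ✓ MOVGT  r2←0xc2
9: ✓ MOVLS  r1←0x60
10: · MOVLT

VAL = 0x60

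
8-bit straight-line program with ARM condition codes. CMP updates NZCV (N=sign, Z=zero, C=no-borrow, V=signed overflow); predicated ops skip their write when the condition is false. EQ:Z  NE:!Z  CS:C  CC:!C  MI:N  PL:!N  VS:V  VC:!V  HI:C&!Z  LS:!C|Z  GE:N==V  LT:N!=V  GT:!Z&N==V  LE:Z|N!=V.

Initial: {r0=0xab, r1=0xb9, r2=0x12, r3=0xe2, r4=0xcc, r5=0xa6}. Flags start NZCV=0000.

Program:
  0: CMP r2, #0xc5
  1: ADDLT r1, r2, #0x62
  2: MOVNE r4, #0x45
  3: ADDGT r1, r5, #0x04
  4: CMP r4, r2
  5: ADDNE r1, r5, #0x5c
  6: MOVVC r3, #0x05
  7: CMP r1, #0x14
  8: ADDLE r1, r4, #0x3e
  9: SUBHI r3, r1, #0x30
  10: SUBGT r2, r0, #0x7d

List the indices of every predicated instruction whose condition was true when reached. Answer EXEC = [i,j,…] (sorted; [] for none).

0: ✓ CMP  NZCV=0000
1: · ADDLT
2: ✓ MOVNE  r4←0x45
3: ✓ ADDGT  r1←0xaa
4: ✓ CMP  NZCV=0010
5: ✓ ADDNE  r1←0x02
6: ✓ MOVVC  r3←0x05
7: ✓ CMP  NZCV=1000
8: ✓ ADDLE  r1←0x83
9: · SUBHI
10: · SUBGT

EXEC = [2,3,5,6,8]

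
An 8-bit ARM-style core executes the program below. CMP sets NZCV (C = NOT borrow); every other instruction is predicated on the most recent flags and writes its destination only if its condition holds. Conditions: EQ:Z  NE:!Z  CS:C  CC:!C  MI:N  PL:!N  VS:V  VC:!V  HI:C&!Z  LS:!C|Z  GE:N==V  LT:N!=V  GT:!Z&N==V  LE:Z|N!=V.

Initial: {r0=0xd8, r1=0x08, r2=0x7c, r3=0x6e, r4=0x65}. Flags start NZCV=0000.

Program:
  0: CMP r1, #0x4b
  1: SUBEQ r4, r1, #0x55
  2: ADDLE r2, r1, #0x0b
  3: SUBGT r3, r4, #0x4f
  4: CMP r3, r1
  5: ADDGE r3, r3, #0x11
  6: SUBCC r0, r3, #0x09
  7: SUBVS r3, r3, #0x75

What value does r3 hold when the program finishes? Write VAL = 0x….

0: ✓ CMP  NZCV=1000
1: · SUBEQ
2: ✓ ADDLE  r2←0x13
3: · SUBGT
4: ✓ CMP  NZCV=0010
5: ✓ ADDGE  r3←0x7f
6: · SUBCC
7: · SUBVS

VAL = 0x7f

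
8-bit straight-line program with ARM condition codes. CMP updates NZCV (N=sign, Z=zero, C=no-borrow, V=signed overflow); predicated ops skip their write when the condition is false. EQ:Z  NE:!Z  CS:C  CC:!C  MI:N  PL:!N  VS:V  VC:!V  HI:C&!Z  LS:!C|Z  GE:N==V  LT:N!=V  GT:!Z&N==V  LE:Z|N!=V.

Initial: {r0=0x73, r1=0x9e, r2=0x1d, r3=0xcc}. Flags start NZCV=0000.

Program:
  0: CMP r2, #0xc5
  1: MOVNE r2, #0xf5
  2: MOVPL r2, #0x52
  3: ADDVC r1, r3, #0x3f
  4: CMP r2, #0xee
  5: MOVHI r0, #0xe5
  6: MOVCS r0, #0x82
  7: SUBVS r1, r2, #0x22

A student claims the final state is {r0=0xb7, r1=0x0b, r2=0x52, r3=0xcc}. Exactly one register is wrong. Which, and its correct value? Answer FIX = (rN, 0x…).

0: ✓ CMP  NZCV=0000
1: ✓ MOVNE  r2←0xf5
2: ✓ MOVPL  r2←0x52
3: ✓ ADDVC  r1←0x0b
4: ✓ CMP  NZCV=0000
5: · MOVHI
6: · MOVCS
7: · SUBVS

FIX = (r0, 0x73)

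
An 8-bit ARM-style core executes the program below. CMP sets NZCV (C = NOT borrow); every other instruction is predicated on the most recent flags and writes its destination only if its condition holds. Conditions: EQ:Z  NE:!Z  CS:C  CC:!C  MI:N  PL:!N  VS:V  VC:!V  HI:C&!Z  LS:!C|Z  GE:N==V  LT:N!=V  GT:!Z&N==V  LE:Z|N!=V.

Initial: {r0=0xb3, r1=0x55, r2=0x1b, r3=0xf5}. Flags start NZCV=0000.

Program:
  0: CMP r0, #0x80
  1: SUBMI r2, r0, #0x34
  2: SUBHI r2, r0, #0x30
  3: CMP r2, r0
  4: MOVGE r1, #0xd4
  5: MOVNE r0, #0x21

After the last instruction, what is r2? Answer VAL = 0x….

VAL = 0x83

[0] flags=0010 → (cmp)
[1] flags=0010 MI?F → skip
[2] flags=0010 HI?T → r2=0x83
[3] flags=1000 → (cmp)
[4] flags=1000 GE?F → skip
[5] flags=1000 NE?T → r0=0x21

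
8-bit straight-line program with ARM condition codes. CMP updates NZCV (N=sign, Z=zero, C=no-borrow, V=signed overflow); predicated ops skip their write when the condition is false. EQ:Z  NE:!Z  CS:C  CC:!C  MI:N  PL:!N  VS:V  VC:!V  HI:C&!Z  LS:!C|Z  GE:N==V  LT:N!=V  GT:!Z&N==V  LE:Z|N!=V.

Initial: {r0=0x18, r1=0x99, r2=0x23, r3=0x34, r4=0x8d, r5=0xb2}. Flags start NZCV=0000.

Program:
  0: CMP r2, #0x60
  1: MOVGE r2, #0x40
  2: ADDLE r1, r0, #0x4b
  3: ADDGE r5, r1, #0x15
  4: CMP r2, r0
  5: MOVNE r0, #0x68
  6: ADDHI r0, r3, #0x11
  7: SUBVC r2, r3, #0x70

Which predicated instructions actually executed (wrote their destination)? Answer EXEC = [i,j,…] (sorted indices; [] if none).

[0] flags=1000 → (cmp)
[1] flags=1000 GE?F → skip
[2] flags=1000 LE?T → r1=0x63
[3] flags=1000 GE?F → skip
[4] flags=0010 → (cmp)
[5] flags=0010 NE?T → r0=0x68
[6] flags=0010 HI?T → r0=0x45
[7] flags=0010 VC?T → r2=0xc4

EXEC = [2,5,6,7]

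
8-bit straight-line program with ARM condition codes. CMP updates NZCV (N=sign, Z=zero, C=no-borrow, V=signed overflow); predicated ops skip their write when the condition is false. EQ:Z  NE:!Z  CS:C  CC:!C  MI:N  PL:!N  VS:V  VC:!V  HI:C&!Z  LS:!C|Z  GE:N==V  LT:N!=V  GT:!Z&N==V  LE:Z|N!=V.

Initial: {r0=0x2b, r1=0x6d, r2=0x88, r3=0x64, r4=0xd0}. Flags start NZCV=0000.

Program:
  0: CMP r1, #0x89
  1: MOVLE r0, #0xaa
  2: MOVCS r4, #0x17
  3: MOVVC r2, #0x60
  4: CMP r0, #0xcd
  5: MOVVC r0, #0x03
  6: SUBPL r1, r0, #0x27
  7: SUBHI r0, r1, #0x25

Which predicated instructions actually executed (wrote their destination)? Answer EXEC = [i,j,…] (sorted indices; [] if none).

EXEC = [5,6]

[0] flags=1001 → (cmp)
[1] flags=1001 LE?F → skip
[2] flags=1001 CS?F → skip
[3] flags=1001 VC?F → skip
[4] flags=0000 → (cmp)
[5] flags=0000 VC?T → r0=0x03
[6] flags=0000 PL?T → r1=0xdc
[7] flags=0000 HI?F → skip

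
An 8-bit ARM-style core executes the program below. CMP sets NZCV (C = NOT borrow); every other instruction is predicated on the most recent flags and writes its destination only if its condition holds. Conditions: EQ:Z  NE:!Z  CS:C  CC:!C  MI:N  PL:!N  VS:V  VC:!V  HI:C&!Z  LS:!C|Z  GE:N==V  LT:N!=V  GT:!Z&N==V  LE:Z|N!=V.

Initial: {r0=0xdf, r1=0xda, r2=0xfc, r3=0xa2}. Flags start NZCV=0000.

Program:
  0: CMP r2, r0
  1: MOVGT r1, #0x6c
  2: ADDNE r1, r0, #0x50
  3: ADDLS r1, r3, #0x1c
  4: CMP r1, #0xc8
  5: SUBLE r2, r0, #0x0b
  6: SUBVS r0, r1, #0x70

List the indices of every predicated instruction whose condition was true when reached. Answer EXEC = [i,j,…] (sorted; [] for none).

EXEC = [1,2]

[0] flags=0010 → (cmp)
[1] flags=0010 GT?T → r1=0x6c
[2] flags=0010 NE?T → r1=0x2f
[3] flags=0010 LS?F → skip
[4] flags=0000 → (cmp)
[5] flags=0000 LE?F → skip
[6] flags=0000 VS?F → skip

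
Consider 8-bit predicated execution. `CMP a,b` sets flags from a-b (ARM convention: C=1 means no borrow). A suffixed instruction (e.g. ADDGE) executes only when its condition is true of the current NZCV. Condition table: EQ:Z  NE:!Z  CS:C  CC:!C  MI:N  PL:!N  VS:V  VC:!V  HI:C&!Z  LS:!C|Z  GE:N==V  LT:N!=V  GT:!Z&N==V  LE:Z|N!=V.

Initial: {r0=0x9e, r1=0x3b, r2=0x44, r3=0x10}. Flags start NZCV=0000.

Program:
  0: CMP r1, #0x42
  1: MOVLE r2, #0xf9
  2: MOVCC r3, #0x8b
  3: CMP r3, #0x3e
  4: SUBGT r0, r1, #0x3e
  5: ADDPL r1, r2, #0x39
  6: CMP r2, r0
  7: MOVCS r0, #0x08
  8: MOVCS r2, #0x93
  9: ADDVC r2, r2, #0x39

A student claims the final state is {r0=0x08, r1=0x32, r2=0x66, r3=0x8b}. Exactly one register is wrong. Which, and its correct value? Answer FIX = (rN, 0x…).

[0] flags=1000 → (cmp)
[1] flags=1000 LE?T → r2=0xf9
[2] flags=1000 CC?T → r3=0x8b
[3] flags=0011 → (cmp)
[4] flags=0011 GT?F → skip
[5] flags=0011 PL?T → r1=0x32
[6] flags=0010 → (cmp)
[7] flags=0010 CS?T → r0=0x08
[8] flags=0010 CS?T → r2=0x93
[9] flags=0010 VC?T → r2=0xcc

FIX = (r2, 0xcc)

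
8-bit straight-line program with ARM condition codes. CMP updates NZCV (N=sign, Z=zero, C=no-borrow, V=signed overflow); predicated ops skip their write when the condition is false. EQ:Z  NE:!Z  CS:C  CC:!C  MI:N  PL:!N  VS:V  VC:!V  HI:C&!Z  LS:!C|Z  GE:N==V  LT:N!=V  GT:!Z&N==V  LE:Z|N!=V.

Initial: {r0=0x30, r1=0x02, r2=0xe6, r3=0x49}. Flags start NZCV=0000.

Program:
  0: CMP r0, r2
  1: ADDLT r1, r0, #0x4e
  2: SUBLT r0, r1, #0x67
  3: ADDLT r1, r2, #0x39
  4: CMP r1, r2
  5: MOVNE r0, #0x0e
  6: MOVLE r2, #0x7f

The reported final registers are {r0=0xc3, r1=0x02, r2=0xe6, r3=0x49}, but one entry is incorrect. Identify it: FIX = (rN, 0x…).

[0] flags=0000 → (cmp)
[1] flags=0000 LT?F → skip
[2] flags=0000 LT?F → skip
[3] flags=0000 LT?F → skip
[4] flags=0000 → (cmp)
[5] flags=0000 NE?T → r0=0x0e
[6] flags=0000 LE?F → skip

FIX = (r0, 0x0e)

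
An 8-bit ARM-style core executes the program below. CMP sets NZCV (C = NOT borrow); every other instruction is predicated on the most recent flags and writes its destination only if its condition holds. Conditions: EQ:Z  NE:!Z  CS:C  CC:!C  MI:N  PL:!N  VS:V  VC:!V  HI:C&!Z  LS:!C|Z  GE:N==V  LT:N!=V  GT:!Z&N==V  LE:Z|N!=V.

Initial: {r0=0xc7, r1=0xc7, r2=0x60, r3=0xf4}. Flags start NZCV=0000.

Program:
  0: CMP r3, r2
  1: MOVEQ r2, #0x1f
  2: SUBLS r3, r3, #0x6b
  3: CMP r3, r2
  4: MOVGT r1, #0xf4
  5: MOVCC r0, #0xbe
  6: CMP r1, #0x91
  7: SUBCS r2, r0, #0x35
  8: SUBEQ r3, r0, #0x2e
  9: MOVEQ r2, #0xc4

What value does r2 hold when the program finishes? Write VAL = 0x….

VAL = 0x92

[0] flags=1010 → (cmp)
[1] flags=1010 EQ?F → skip
[2] flags=1010 LS?F → skip
[3] flags=1010 → (cmp)
[4] flags=1010 GT?F → skip
[5] flags=1010 CC?F → skip
[6] flags=0010 → (cmp)
[7] flags=0010 CS?T → r2=0x92
[8] flags=0010 EQ?F → skip
[9] flags=0010 EQ?F → skip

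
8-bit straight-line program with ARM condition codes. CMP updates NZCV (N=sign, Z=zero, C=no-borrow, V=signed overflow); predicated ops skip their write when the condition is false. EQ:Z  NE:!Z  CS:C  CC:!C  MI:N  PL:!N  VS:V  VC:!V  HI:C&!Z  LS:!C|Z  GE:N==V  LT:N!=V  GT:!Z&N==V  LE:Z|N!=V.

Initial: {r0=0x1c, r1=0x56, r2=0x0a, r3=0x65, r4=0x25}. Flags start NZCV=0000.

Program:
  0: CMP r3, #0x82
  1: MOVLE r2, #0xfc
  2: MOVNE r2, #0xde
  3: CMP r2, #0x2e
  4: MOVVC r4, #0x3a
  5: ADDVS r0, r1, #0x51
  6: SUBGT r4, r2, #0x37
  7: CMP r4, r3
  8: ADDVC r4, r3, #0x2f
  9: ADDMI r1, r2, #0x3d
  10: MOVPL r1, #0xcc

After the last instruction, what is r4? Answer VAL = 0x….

0: ✓ CMP  NZCV=1001
1: · MOVLE
2: ✓ MOVNE  r2←0xde
3: ✓ CMP  NZCV=1010
4: ✓ MOVVC  r4←0x3a
5: · ADDVS
6: · SUBGT
7: ✓ CMP  NZCV=1000
8: ✓ ADDVC  r4←0x94
9: ✓ ADDMI  r1←0x1b
10: · MOVPL

VAL = 0x94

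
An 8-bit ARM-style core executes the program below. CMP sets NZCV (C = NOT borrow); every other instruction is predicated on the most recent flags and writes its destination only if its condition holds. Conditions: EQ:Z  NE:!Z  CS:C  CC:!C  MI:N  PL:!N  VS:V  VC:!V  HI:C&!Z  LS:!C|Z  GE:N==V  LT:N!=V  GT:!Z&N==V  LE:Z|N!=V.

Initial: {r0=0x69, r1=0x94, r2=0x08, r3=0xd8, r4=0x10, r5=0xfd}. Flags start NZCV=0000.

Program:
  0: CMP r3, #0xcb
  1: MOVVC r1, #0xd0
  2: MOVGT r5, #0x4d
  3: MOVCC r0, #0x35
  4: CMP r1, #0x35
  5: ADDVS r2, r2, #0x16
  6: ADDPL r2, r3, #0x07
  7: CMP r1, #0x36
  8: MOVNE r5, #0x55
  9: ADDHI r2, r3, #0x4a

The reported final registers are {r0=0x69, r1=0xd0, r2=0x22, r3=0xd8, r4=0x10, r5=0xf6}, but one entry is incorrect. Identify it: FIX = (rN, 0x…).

FIX = (r5, 0x55)

[0] flags=0010 → (cmp)
[1] flags=0010 VC?T → r1=0xd0
[2] flags=0010 GT?T → r5=0x4d
[3] flags=0010 CC?F → skip
[4] flags=1010 → (cmp)
[5] flags=1010 VS?F → skip
[6] flags=1010 PL?F → skip
[7] flags=1010 → (cmp)
[8] flags=1010 NE?T → r5=0x55
[9] flags=1010 HI?T → r2=0x22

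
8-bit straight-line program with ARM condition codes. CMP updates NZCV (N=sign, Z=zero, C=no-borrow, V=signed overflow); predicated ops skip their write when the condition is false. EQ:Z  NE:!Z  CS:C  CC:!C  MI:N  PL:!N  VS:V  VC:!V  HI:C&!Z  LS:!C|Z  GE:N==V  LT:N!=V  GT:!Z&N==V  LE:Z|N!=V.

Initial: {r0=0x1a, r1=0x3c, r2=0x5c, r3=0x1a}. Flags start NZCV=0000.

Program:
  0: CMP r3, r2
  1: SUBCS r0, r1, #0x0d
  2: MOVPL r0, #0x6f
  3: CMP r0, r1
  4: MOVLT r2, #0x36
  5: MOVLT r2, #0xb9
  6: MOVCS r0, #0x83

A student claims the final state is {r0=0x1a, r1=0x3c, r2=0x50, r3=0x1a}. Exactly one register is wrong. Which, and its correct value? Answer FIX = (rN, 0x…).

0: ✓ CMP  NZCV=1000
1: · SUBCS
2: · MOVPL
3: ✓ CMP  NZCV=1000
4: ✓ MOVLT  r2←0x36
5: ✓ MOVLT  r2←0xb9
6: · MOVCS

FIX = (r2, 0xb9)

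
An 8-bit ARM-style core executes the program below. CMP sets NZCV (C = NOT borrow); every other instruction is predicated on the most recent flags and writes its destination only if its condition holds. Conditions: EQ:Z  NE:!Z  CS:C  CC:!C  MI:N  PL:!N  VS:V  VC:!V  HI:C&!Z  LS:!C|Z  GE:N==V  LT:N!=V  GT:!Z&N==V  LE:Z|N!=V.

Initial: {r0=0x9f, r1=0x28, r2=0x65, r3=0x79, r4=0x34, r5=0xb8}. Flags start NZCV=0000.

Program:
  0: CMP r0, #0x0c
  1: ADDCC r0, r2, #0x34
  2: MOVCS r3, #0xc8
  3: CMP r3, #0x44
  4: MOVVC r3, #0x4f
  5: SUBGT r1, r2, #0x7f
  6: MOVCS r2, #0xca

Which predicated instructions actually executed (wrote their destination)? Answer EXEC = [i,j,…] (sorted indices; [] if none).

EXEC = [2,4,6]

0: ✓ CMP  NZCV=1010
1: · ADDCC
2: ✓ MOVCS  r3←0xc8
3: ✓ CMP  NZCV=1010
4: ✓ MOVVC  r3←0x4f
5: · SUBGT
6: ✓ MOVCS  r2←0xca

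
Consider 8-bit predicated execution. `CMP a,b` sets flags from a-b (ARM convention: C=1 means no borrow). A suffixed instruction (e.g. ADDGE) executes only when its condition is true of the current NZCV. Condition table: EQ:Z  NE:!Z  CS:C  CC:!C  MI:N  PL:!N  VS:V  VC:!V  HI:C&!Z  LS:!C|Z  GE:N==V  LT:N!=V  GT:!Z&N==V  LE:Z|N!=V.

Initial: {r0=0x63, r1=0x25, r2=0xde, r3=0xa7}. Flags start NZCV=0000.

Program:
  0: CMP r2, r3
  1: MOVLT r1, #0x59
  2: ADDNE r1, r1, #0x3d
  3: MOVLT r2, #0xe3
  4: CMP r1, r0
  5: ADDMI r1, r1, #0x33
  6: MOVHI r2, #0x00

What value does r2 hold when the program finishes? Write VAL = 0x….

[0] flags=0010 → (cmp)
[1] flags=0010 LT?F → skip
[2] flags=0010 NE?T → r1=0x62
[3] flags=0010 LT?F → skip
[4] flags=1000 → (cmp)
[5] flags=1000 MI?T → r1=0x95
[6] flags=1000 HI?F → skip

VAL = 0xde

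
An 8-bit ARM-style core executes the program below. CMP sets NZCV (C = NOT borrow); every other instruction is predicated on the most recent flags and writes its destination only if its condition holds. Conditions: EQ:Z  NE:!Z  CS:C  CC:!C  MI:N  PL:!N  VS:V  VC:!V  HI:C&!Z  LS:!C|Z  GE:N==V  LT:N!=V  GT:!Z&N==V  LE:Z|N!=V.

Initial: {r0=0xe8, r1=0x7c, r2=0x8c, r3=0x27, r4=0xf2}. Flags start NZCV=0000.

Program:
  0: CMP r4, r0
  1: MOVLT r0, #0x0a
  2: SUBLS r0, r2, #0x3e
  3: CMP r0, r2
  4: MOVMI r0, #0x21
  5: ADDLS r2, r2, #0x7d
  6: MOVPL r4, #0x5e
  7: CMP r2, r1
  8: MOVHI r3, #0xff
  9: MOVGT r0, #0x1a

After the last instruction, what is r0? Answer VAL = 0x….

0: ✓ CMP  NZCV=0010
1: · MOVLT
2: · SUBLS
3: ✓ CMP  NZCV=0010
4: · MOVMI
5: · ADDLS
6: ✓ MOVPL  r4←0x5e
7: ✓ CMP  NZCV=0011
8: ✓ MOVHI  r3←0xff
9: · MOVGT

VAL = 0xe8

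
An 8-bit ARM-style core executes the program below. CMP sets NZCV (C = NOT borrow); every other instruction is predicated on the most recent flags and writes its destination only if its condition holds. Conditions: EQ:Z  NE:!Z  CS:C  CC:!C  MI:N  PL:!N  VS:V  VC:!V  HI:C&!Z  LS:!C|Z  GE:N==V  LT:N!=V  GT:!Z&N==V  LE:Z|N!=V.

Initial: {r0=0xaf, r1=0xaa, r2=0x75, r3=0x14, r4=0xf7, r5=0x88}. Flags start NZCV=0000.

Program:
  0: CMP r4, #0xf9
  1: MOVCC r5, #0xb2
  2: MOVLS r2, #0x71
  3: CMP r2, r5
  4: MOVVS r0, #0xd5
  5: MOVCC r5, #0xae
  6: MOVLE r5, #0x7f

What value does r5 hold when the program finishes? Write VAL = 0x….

[0] flags=1000 → (cmp)
[1] flags=1000 CC?T → r5=0xb2
[2] flags=1000 LS?T → r2=0x71
[3] flags=1001 → (cmp)
[4] flags=1001 VS?T → r0=0xd5
[5] flags=1001 CC?T → r5=0xae
[6] flags=1001 LE?F → skip

VAL = 0xae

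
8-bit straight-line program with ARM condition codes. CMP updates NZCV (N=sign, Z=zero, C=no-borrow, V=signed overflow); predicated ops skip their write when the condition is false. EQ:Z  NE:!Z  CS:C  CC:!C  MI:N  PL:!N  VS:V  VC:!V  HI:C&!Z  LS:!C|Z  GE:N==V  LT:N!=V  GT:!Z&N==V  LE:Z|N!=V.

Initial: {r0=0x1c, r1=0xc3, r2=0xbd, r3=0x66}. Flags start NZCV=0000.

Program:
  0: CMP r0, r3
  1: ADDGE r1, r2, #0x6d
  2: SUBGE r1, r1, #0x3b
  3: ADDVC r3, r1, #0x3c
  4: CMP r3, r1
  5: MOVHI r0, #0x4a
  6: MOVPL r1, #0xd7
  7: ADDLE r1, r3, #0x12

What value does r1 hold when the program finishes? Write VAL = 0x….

VAL = 0xd7

[0] flags=1000 → (cmp)
[1] flags=1000 GE?F → skip
[2] flags=1000 GE?F → skip
[3] flags=1000 VC?T → r3=0xff
[4] flags=0010 → (cmp)
[5] flags=0010 HI?T → r0=0x4a
[6] flags=0010 PL?T → r1=0xd7
[7] flags=0010 LE?F → skip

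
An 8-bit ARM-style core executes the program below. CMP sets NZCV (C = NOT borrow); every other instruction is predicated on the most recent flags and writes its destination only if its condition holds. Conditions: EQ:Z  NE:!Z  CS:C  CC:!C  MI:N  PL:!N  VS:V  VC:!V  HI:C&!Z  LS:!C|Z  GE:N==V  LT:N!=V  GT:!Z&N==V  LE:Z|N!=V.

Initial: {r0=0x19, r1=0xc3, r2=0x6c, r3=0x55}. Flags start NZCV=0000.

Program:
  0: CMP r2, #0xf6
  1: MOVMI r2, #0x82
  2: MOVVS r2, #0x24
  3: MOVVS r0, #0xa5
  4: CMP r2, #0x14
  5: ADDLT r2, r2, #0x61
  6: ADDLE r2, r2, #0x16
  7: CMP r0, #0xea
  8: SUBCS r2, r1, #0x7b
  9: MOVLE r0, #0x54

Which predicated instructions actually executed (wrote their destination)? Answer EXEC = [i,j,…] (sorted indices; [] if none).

[0] flags=0000 → (cmp)
[1] flags=0000 MI?F → skip
[2] flags=0000 VS?F → skip
[3] flags=0000 VS?F → skip
[4] flags=0010 → (cmp)
[5] flags=0010 LT?F → skip
[6] flags=0010 LE?F → skip
[7] flags=0000 → (cmp)
[8] flags=0000 CS?F → skip
[9] flags=0000 LE?F → skip

EXEC = []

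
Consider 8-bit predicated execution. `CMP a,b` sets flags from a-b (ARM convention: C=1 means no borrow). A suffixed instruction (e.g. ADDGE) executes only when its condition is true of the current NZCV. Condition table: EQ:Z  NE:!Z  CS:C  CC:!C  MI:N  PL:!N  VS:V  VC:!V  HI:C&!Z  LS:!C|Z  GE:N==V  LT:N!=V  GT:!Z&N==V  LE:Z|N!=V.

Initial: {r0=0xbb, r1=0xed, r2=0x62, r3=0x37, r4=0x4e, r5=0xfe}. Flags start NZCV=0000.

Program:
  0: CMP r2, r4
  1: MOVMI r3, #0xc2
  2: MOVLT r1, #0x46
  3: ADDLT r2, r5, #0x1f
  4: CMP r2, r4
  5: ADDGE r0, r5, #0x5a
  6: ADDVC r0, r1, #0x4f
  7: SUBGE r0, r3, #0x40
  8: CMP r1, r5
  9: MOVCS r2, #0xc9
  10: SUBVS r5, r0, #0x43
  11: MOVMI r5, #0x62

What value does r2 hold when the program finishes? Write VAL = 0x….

VAL = 0x62

0: ✓ CMP  NZCV=0010
1: · MOVMI
2: · MOVLT
3: · ADDLT
4: ✓ CMP  NZCV=0010
5: ✓ ADDGE  r0←0x58
6: ✓ ADDVC  r0←0x3c
7: ✓ SUBGE  r0←0xf7
8: ✓ CMP  NZCV=1000
9: · MOVCS
10: · SUBVS
11: ✓ MOVMI  r5←0x62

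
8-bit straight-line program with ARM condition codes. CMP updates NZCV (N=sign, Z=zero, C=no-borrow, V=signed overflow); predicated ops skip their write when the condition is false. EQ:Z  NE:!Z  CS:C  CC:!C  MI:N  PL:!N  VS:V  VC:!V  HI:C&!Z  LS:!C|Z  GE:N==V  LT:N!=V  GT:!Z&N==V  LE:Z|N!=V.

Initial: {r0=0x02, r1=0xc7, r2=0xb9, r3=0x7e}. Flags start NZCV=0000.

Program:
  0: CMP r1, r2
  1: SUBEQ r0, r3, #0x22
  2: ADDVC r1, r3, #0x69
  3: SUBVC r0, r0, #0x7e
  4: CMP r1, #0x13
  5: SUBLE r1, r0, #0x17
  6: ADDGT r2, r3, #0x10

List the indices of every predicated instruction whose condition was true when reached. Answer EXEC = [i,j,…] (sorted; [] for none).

EXEC = [2,3,5]

[0] flags=0010 → (cmp)
[1] flags=0010 EQ?F → skip
[2] flags=0010 VC?T → r1=0xe7
[3] flags=0010 VC?T → r0=0x84
[4] flags=1010 → (cmp)
[5] flags=1010 LE?T → r1=0x6d
[6] flags=1010 GT?F → skip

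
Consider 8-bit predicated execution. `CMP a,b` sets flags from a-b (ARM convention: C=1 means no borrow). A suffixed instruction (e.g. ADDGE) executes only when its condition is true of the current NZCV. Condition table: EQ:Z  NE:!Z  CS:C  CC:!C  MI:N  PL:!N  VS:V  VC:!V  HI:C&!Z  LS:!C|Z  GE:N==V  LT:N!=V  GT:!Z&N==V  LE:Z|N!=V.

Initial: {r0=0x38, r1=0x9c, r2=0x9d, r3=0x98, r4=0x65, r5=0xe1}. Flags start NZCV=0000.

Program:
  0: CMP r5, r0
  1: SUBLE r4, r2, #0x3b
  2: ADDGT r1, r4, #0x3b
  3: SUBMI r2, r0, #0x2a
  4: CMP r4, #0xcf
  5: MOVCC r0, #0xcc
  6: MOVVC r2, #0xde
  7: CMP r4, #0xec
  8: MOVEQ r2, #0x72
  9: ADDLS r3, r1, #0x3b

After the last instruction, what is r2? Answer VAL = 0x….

VAL = 0x0e

0: ✓ CMP  NZCV=1010
1: ✓ SUBLE  r4←0x62
2: · ADDGT
3: ✓ SUBMI  r2←0x0e
4: ✓ CMP  NZCV=1001
5: ✓ MOVCC  r0←0xcc
6: · MOVVC
7: ✓ CMP  NZCV=0000
8: · MOVEQ
9: ✓ ADDLS  r3←0xd7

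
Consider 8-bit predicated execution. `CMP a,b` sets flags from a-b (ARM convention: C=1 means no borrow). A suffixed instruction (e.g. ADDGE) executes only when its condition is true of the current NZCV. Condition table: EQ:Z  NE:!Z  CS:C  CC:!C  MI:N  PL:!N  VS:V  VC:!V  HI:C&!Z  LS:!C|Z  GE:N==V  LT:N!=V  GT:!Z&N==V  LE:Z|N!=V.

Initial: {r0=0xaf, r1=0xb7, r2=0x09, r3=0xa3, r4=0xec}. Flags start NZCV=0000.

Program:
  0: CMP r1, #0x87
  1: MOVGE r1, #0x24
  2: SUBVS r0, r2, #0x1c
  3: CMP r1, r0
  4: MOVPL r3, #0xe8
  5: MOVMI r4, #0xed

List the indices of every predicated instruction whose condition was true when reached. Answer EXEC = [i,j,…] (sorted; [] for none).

[0] flags=0010 → (cmp)
[1] flags=0010 GE?T → r1=0x24
[2] flags=0010 VS?F → skip
[3] flags=0000 → (cmp)
[4] flags=0000 PL?T → r3=0xe8
[5] flags=0000 MI?F → skip

EXEC = [1,4]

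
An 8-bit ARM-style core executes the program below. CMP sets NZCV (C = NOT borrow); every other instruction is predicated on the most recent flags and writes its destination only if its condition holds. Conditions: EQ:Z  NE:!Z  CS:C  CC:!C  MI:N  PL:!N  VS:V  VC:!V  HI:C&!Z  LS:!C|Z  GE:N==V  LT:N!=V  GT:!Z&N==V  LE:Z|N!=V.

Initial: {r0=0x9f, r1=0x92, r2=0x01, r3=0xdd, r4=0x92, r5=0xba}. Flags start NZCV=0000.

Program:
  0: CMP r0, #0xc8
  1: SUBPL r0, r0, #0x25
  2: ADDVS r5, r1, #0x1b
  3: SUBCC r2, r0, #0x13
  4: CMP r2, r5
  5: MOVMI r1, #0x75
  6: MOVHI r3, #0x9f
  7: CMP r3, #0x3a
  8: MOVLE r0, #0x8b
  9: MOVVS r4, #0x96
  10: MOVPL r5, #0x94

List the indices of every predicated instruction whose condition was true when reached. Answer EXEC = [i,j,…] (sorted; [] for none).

EXEC = [3,5,8]

0: ✓ CMP  NZCV=1000
1: · SUBPL
2: · ADDVS
3: ✓ SUBCC  r2←0x8c
4: ✓ CMP  NZCV=1000
5: ✓ MOVMI  r1←0x75
6: · MOVHI
7: ✓ CMP  NZCV=1010
8: ✓ MOVLE  r0←0x8b
9: · MOVVS
10: · MOVPL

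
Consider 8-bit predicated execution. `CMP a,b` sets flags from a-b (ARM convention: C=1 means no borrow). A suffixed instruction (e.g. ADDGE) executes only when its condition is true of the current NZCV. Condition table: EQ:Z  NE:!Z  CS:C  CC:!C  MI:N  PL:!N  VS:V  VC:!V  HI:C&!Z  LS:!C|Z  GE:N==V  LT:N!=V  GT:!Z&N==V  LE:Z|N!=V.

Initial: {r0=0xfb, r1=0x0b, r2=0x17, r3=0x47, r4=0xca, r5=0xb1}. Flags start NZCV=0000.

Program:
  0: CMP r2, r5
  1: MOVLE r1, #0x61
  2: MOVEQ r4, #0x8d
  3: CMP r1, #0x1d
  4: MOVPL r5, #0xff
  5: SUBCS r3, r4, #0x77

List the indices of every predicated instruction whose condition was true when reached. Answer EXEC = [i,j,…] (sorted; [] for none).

0: ✓ CMP  NZCV=0000
1: · MOVLE
2: · MOVEQ
3: ✓ CMP  NZCV=1000
4: · MOVPL
5: · SUBCS

EXEC = []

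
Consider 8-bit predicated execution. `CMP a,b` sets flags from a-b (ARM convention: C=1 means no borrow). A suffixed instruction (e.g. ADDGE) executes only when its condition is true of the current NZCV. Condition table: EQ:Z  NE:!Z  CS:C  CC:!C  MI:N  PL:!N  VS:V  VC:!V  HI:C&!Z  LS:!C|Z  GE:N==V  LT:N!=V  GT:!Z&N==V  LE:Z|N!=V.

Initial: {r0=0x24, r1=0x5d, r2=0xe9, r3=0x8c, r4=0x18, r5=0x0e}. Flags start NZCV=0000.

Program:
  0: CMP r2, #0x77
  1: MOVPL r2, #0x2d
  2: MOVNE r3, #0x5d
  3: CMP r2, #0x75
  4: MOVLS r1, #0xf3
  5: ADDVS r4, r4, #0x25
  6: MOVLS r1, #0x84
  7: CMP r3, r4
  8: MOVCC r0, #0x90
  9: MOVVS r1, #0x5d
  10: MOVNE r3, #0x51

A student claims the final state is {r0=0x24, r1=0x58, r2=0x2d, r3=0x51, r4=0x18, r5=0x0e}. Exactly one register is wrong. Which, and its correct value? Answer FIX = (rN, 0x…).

[0] flags=0011 → (cmp)
[1] flags=0011 PL?T → r2=0x2d
[2] flags=0011 NE?T → r3=0x5d
[3] flags=1000 → (cmp)
[4] flags=1000 LS?T → r1=0xf3
[5] flags=1000 VS?F → skip
[6] flags=1000 LS?T → r1=0x84
[7] flags=0010 → (cmp)
[8] flags=0010 CC?F → skip
[9] flags=0010 VS?F → skip
[10] flags=0010 NE?T → r3=0x51

FIX = (r1, 0x84)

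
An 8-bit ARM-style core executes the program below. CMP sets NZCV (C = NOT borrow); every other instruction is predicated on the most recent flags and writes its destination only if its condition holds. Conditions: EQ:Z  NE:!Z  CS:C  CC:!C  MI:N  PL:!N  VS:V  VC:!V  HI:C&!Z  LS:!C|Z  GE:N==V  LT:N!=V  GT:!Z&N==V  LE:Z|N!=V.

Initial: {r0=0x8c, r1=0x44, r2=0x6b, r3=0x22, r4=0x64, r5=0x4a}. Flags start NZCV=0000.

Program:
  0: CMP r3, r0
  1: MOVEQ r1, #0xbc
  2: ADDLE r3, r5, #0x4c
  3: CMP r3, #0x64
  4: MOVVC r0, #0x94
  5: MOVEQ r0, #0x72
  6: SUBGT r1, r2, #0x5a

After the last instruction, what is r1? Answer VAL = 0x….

[0] flags=1001 → (cmp)
[1] flags=1001 EQ?F → skip
[2] flags=1001 LE?F → skip
[3] flags=1000 → (cmp)
[4] flags=1000 VC?T → r0=0x94
[5] flags=1000 EQ?F → skip
[6] flags=1000 GT?F → skip

VAL = 0x44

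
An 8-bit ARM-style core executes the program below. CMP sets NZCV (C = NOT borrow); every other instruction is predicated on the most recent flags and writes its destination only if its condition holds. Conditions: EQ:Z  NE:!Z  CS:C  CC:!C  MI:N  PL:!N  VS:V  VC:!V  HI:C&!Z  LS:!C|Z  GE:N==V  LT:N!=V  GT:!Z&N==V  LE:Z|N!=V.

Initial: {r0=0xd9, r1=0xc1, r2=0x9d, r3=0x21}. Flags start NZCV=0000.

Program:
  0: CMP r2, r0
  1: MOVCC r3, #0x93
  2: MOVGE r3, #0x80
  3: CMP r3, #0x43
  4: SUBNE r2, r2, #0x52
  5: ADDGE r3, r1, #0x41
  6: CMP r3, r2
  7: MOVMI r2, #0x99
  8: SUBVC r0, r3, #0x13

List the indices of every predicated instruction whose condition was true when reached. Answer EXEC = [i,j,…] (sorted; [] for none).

EXEC = [1,4]

[0] flags=1000 → (cmp)
[1] flags=1000 CC?T → r3=0x93
[2] flags=1000 GE?F → skip
[3] flags=0011 → (cmp)
[4] flags=0011 NE?T → r2=0x4b
[5] flags=0011 GE?F → skip
[6] flags=0011 → (cmp)
[7] flags=0011 MI?F → skip
[8] flags=0011 VC?F → skip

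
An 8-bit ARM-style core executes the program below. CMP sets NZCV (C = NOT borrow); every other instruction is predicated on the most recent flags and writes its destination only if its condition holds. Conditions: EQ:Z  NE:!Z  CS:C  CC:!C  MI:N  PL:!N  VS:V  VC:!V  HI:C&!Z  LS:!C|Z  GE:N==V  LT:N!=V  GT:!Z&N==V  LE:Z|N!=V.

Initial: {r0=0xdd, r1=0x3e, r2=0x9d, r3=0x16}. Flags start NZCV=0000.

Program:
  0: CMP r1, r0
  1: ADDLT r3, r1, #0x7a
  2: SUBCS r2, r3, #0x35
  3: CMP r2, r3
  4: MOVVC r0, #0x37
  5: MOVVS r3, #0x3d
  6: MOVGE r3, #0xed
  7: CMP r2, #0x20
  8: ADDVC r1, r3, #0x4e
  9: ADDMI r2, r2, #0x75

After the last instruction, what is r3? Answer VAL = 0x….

0: ✓ CMP  NZCV=0000
1: · ADDLT
2: · SUBCS
3: ✓ CMP  NZCV=1010
4: ✓ MOVVC  r0←0x37
5: · MOVVS
6: · MOVGE
7: ✓ CMP  NZCV=0011
8: · ADDVC
9: · ADDMI

VAL = 0x16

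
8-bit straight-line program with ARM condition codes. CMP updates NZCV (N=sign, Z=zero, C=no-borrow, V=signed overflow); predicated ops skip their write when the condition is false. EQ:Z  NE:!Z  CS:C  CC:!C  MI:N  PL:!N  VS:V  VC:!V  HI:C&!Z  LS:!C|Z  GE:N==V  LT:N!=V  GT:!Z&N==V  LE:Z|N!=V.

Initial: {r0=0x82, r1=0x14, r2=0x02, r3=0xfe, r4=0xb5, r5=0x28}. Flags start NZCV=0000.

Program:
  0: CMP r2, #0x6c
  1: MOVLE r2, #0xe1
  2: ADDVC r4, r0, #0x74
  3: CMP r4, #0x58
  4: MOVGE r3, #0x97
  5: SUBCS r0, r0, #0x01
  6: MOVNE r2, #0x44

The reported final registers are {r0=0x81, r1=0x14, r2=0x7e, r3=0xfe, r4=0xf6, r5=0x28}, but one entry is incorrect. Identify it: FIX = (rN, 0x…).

[0] flags=1000 → (cmp)
[1] flags=1000 LE?T → r2=0xe1
[2] flags=1000 VC?T → r4=0xf6
[3] flags=1010 → (cmp)
[4] flags=1010 GE?F → skip
[5] flags=1010 CS?T → r0=0x81
[6] flags=1010 NE?T → r2=0x44

FIX = (r2, 0x44)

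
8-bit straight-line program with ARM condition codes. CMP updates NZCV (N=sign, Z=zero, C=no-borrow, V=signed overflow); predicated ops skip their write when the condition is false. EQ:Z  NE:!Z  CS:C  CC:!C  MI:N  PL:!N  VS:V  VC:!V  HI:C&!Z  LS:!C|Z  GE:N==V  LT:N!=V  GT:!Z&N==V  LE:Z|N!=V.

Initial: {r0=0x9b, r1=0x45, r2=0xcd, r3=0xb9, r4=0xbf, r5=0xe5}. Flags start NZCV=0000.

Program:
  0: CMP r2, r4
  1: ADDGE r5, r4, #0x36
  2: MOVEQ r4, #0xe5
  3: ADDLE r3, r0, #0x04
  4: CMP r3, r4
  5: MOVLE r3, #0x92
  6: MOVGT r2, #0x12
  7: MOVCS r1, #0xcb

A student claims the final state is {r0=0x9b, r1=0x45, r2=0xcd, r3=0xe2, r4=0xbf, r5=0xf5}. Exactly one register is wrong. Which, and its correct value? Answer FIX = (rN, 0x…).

FIX = (r3, 0x92)

0: ✓ CMP  NZCV=0010
1: ✓ ADDGE  r5←0xf5
2: · MOVEQ
3: · ADDLE
4: ✓ CMP  NZCV=1000
5: ✓ MOVLE  r3←0x92
6: · MOVGT
7: · MOVCS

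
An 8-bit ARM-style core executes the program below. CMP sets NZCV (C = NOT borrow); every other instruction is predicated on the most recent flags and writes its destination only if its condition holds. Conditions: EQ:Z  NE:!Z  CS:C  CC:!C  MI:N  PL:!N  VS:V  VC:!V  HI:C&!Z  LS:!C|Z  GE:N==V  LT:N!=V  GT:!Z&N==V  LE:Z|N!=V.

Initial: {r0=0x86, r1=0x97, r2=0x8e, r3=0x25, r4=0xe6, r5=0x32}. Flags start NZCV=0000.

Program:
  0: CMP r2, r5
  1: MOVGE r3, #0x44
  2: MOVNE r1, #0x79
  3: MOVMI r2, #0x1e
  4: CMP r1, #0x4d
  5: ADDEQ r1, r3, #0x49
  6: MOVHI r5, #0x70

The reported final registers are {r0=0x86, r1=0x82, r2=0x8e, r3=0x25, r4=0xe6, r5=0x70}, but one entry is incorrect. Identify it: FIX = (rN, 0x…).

FIX = (r1, 0x79)

0: ✓ CMP  NZCV=0011
1: · MOVGE
2: ✓ MOVNE  r1←0x79
3: · MOVMI
4: ✓ CMP  NZCV=0010
5: · ADDEQ
6: ✓ MOVHI  r5←0x70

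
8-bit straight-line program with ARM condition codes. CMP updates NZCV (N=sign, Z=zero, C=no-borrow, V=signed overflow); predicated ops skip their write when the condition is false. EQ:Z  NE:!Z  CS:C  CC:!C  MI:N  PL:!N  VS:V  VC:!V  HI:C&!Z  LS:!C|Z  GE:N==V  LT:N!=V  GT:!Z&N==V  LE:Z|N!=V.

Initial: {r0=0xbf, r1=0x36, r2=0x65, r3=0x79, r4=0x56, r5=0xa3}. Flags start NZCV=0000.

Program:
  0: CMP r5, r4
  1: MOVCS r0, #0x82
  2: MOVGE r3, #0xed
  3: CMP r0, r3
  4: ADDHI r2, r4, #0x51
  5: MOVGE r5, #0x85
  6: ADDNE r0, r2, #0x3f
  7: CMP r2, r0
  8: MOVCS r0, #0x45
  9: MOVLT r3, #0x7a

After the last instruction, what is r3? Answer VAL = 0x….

0: ✓ CMP  NZCV=0011
1: ✓ MOVCS  r0←0x82
2: · MOVGE
3: ✓ CMP  NZCV=0011
4: ✓ ADDHI  r2←0xa7
5: · MOVGE
6: ✓ ADDNE  r0←0xe6
7: ✓ CMP  NZCV=1000
8: · MOVCS
9: ✓ MOVLT  r3←0x7a

VAL = 0x7a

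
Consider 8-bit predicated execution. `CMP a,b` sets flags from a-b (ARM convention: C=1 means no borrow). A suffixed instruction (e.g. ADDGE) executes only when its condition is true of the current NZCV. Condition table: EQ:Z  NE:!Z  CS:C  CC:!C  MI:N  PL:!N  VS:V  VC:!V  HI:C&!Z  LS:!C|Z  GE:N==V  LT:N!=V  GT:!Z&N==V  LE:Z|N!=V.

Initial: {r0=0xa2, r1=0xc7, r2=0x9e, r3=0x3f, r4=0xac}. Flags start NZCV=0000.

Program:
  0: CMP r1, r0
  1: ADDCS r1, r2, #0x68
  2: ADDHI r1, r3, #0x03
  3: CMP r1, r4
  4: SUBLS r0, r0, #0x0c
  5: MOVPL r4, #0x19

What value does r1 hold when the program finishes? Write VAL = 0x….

VAL = 0x42

0: ✓ CMP  NZCV=0010
1: ✓ ADDCS  r1←0x06
2: ✓ ADDHI  r1←0x42
3: ✓ CMP  NZCV=1001
4: ✓ SUBLS  r0←0x96
5: · MOVPL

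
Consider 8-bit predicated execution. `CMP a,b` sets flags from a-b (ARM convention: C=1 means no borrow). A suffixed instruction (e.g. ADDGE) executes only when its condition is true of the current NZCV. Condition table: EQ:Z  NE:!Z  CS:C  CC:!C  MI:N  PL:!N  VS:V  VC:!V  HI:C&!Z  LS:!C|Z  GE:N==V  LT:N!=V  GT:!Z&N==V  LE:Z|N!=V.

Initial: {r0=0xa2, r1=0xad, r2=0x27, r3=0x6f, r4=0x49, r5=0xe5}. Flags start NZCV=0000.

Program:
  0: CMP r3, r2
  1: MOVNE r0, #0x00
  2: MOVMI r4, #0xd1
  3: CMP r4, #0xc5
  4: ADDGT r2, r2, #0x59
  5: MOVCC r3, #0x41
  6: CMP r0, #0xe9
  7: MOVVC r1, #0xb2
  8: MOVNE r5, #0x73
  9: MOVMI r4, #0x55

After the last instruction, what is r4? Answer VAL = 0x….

0: ✓ CMP  NZCV=0010
1: ✓ MOVNE  r0←0x00
2: · MOVMI
3: ✓ CMP  NZCV=1001
4: ✓ ADDGT  r2←0x80
5: ✓ MOVCC  r3←0x41
6: ✓ CMP  NZCV=0000
7: ✓ MOVVC  r1←0xb2
8: ✓ MOVNE  r5←0x73
9: · MOVMI

VAL = 0x49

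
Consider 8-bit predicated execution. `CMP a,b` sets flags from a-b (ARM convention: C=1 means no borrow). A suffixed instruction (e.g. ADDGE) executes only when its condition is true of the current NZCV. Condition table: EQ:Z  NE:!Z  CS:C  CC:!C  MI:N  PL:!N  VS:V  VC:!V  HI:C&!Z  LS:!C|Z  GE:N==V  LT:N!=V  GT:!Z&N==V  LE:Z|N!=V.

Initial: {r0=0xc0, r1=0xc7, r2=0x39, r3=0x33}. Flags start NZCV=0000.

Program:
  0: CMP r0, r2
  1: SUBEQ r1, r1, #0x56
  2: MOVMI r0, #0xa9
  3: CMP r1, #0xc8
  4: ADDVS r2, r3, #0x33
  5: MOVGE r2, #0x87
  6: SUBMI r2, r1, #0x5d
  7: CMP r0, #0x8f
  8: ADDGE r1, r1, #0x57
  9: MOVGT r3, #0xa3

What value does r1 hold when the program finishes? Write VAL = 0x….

0: ✓ CMP  NZCV=1010
1: · SUBEQ
2: ✓ MOVMI  r0←0xa9
3: ✓ CMP  NZCV=1000
4: · ADDVS
5: · MOVGE
6: ✓ SUBMI  r2←0x6a
7: ✓ CMP  NZCV=0010
8: ✓ ADDGE  r1←0x1e
9: ✓ MOVGT  r3←0xa3

VAL = 0x1e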